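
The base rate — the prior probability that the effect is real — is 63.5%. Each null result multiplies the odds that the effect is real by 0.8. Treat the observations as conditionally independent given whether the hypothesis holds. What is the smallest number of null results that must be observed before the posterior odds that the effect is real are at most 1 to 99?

Prior odds = 0.635/0.365 = 127/73.
Likelihood ratio per null result = 0.8.
Target odds = 1/99.
Need (127/73) × 0.8ⁿ ≤ 1/99, i.e. 0.8ⁿ ≤ 73/12573.
0.8²³ ≈0.00590296 is still above 73/12573 but 0.8²⁴ ≈0.00472237 is at or below it, so n = 24.

24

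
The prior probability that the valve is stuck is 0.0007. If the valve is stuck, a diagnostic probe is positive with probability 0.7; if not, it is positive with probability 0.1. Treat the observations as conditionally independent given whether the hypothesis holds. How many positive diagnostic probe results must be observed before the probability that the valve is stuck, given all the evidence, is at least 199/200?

7

Prior odds = 0.0007/0.9993 = 7/9993.
Likelihood ratio of a positive = 0.7/0.1 = 7.
Target odds: 0.995 ÷ 0.005 = 199.
Need (7/9993) × 7ⁿ ≥ 199, i.e. 7ⁿ ≥ 1988607/7.
7⁶ = 117649 falls short of 1988607/7 but 7⁷ = 823543 reaches it, so n = 7.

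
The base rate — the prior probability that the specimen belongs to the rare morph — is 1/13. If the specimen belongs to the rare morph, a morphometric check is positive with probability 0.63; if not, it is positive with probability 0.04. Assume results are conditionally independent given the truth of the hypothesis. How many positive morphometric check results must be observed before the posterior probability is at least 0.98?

3

Prior odds: (1/13) ÷ (12/13) = 1/12.
Likelihood ratio of a positive = 0.63/0.04 = 15.75.
Target odds: 0.98 ÷ 0.02 = 49.
Require 15.75ⁿ ≥ 49 ÷ (1/12) = 588.
15.75² = 248.0625 falls short of 588 but 15.75³ = 3906.984375 reaches it, so n = 3.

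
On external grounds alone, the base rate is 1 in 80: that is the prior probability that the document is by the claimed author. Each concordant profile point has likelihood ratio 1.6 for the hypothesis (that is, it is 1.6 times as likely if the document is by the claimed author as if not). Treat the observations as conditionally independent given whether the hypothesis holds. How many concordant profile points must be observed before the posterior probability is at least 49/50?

18

Prior odds: 0.0125 ÷ 0.9875 = 1/79.
Likelihood ratio per concordant profile point = 1.6.
Target odds: 0.98 ÷ 0.02 = 49.
Require 1.6ⁿ ≥ 49 ÷ (1/79) = 3871.
1.6¹⁷ ≈2951.48 falls short of 3871 but 1.6¹⁸ ≈4722.37 reaches it, so n = 18.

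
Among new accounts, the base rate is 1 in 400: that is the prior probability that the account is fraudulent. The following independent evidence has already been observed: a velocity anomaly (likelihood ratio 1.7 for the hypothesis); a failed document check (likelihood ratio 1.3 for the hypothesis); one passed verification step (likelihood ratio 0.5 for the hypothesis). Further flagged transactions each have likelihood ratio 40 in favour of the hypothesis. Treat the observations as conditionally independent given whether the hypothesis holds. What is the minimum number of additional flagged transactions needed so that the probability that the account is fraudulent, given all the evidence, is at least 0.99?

3

Prior odds = 0.0025/0.9975 = 1/399.
Combined Bayes factor of the evidence already in hand = 1.7 × 1.3 × 0.5 = 1.105.
Odds after that evidence = (1/399) × 1.105 = 221/79800.
Target odds = 0.99/0.01 = 99.
Need 40ⁿ ≥ 99 ÷ (221/79800) = 7900200/221.
40² = 1600 falls short of 7900200/221 but 40³ = 64000 reaches it, so n = 3.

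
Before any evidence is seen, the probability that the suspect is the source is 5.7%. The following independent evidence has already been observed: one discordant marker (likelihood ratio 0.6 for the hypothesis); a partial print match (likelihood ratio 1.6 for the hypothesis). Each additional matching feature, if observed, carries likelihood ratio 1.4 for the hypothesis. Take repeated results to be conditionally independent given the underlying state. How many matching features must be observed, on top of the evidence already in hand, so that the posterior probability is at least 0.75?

Prior odds = 0.057/0.943 = 57/943.
Combined Bayes factor of the evidence already in hand = 0.6 × 1.6 = 0.96.
Odds after that evidence = (57/943) × 0.96 = 1368/23575.
Target odds = 0.75/0.25 = 3.
Need 1.4ⁿ ≥ 3 ÷ (1368/23575) = 23575/456.
1.4¹¹ ≈40.4957 falls short of 23575/456 but 1.4¹² ≈56.6939 reaches it, so n = 12.

12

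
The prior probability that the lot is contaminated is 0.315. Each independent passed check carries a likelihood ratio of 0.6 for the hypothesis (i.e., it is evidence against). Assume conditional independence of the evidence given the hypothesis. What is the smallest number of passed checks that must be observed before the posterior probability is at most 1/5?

2

Prior odds: 0.315 ÷ 0.685 = 63/137.
Likelihood ratio per passed check = 0.6.
Target odds: 0.2 ÷ 0.8 = 0.25.
Need (63/137) × 0.6ⁿ ≤ 0.25, i.e. 0.6ⁿ ≤ 137/252.
0.6¹ = 0.6 is still above 137/252 but 0.6² = 0.36 is at or below it, so n = 2.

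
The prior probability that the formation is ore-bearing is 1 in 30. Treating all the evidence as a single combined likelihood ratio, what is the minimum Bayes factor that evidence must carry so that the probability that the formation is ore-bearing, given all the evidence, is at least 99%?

2871

Prior odds = (1/30)/(29/30) = 1/29.
Target odds = 0.99/0.01 = 99.
Required Bayes factor = 99 ÷ (1/29) = 2871.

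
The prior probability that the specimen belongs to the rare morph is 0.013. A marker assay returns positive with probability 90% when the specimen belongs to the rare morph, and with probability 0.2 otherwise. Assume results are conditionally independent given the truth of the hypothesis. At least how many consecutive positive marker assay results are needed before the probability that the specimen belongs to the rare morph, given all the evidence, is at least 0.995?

7

Prior odds = 0.013/0.987 = 13/987.
Likelihood ratio of a positive result = 0.9/0.2 = 4.5.
Target posterior odds = 0.995/0.005 = 199.
Require 4.5ⁿ ≥ 199 ÷ (13/987) = 196413/13.
4.5⁶ = 8303.765625 falls short of 196413/13 but 4.5⁷ = 4782969/128 reaches it, so n = 7.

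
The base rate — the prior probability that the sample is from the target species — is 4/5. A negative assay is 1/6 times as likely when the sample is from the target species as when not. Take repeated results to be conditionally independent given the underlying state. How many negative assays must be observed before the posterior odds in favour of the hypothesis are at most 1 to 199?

4

Prior odds: 0.8 ÷ 0.2 = 4.
Likelihood ratio per negative assay = 1/6.
Target odds = 1/199.
Need 4 × (1/6)ⁿ ≤ 1/199, i.e. (1/6)ⁿ ≤ 1/796.
(1/6)³ = 1/216 is still above 1/796 but (1/6)⁴ = 1/1296 is at or below it, so n = 4.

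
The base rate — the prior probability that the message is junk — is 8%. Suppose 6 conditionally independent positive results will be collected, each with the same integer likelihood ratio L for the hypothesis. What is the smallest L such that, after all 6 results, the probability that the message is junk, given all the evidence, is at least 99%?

4

Prior odds = 0.08/0.92 = 2/23.
Target odds = 0.99/0.01 = 99.
Need L⁶ ≥ 99 ÷ (2/23) = 1138.5.
3⁶ = 729 < 1138.5 ≤ 4096 = 4⁶, so L = 4.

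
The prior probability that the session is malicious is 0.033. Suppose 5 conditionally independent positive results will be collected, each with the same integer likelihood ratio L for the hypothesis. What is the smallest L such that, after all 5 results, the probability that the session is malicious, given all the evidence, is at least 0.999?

8

Prior odds = 0.033/0.967 = 33/967.
Target odds = 0.999/0.001 = 999.
Need L⁵ ≥ 999 ÷ (33/967) = 322011/11.
7⁵ = 16807 < 322011/11 ≤ 32768 = 8⁵, so L = 8.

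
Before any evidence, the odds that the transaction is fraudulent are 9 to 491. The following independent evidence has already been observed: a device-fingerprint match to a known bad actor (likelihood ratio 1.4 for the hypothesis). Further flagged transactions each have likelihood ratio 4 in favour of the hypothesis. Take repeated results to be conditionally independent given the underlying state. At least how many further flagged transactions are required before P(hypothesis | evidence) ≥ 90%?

Prior odds = 9/491.
Bayes factor of the evidence already in hand = 1.4.
Odds after that evidence = (9/491) × 1.4 = 63/2455.
Target odds = 0.9/0.1 = 9.
Need 4ⁿ ≥ 9 ÷ (63/2455) = 2455/7.
4⁴ = 256 falls short of 2455/7 but 4⁵ = 1024 reaches it, so n = 5.

5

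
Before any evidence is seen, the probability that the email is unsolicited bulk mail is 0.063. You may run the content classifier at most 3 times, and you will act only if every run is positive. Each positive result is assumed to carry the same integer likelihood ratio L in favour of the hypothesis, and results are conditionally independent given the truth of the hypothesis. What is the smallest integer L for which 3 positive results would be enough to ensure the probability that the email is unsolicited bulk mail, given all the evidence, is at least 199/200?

15

Prior odds = 0.063/0.937 = 63/937.
Target odds = 0.995/0.005 = 199.
Need L³ ≥ 199 ÷ (63/937) = 186463/63.
14³ = 2744 < 186463/63 ≤ 3375 = 15³, so L = 15.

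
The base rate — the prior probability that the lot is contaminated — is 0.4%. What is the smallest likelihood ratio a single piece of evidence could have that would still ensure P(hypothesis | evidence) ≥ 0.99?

24651

Prior odds = 0.004/0.996 = 1/249.
Target odds = 0.99/0.01 = 99.
Required Bayes factor = 99 ÷ (1/249) = 24651.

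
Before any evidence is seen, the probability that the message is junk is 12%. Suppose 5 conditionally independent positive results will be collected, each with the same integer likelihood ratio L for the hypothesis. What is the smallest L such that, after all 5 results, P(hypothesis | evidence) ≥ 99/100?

Prior odds = 0.12/0.88 = 3/22.
Target odds = 0.99/0.01 = 99.
Need L⁵ ≥ 99 ÷ (3/22) = 726.
3⁵ = 243 < 726 ≤ 1024 = 4⁵, so L = 4.

4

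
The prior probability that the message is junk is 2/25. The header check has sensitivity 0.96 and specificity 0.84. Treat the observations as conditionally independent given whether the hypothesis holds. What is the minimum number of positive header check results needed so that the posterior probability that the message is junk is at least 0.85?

Prior odds: 0.08 ÷ 0.92 = 2/23.
False-positive rate = 1 − 0.84 = 0.16; likelihood ratio of a positive = 0.96/0.16 = 6.
Target posterior odds = 0.85/0.15 = 17/3.
Require 6ⁿ ≥ 17/3 ÷ (2/23) = 391/6.
6² = 36 falls short of 391/6 but 6³ = 216 reaches it, so n = 3.

3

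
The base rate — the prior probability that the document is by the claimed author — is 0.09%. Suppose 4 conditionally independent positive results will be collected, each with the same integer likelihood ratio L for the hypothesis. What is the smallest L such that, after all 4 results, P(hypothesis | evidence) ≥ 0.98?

Prior odds = 0.0009/0.9991 = 9/9991.
Target odds = 0.98/0.02 = 49.
Need L⁴ ≥ 49 ÷ (9/9991) = 489559/9.
15⁴ = 50625 < 489559/9 ≤ 65536 = 16⁴, so L = 16.

16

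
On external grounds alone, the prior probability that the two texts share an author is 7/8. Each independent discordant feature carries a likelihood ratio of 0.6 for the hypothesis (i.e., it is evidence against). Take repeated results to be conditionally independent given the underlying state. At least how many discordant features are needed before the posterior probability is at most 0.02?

12

Prior odds: 0.875 ÷ 0.125 = 7.
Likelihood ratio per discordant feature = 0.6.
Target posterior odds = 0.02/0.98 = 1/49.
Require 0.6ⁿ ≤ 1/49 ÷ 7 = 1/343.
0.6¹¹ = 177147/48828125 is still above 1/343 but 0.6¹² = 531441/244140625 is at or below it, so n = 12.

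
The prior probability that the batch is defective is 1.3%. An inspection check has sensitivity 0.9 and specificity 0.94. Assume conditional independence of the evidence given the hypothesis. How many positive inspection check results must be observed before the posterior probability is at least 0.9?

Prior odds: 0.013 ÷ 0.987 = 13/987.
False-positive rate = 1 − 0.94 = 0.06; likelihood ratio of a positive = 0.9/0.06 = 15.
Target odds: 0.9 ÷ 0.1 = 9.
Need (13/987) × 15ⁿ ≥ 9, i.e. 15ⁿ ≥ 8883/13.
15² = 225 falls short of 8883/13 but 15³ = 3375 reaches it, so n = 3.

3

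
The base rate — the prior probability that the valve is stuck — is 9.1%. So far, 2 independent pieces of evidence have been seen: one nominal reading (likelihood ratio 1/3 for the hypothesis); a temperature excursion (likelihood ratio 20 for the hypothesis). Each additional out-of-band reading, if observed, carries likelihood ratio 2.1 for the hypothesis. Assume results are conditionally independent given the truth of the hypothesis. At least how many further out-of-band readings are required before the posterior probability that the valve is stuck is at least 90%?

4

Prior odds = 0.091/0.909 = 91/909.
Combined Bayes factor of the evidence already in hand = (1/3) × 20 = 20/3.
Odds after that evidence = (91/909) × 20/3 = 1820/2727.
Target odds = 0.9/0.1 = 9.
Need 2.1ⁿ ≥ 9 ÷ (1820/2727) = 24543/1820.
2.1³ = 9.261 falls short of 24543/1820 but 2.1⁴ = 19.4481 reaches it, so n = 4.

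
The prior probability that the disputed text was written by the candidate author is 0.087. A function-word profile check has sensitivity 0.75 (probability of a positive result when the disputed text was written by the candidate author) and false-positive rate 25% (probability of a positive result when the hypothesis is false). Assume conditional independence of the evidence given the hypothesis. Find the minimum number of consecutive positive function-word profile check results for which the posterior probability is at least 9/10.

Prior odds = 0.087/0.913 = 87/913.
Likelihood ratio of a positive result = 0.75/0.25 = 3.
Target odds: 0.9 ÷ 0.1 = 9.
Need (87/913) × 3ⁿ ≥ 9, i.e. 3ⁿ ≥ 2739/29.
3⁴ = 81 falls short of 2739/29 but 3⁵ = 243 reaches it, so n = 5.

5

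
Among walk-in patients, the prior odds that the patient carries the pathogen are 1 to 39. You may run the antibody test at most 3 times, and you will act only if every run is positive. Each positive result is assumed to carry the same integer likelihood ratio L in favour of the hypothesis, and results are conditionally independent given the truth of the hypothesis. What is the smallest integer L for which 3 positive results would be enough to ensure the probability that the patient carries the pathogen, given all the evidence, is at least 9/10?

8

Prior odds = 1/39.
Target odds = 0.9/0.1 = 9.
Need L³ ≥ 9 ÷ (1/39) = 351.
7³ = 343 < 351 ≤ 512 = 8³, so L = 8.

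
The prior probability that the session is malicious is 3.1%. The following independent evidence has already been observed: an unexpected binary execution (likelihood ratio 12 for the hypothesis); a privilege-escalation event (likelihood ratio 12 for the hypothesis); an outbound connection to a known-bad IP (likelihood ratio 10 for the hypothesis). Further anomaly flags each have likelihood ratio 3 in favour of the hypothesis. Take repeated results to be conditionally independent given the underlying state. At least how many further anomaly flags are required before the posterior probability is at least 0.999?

Prior odds = 0.031/0.969 = 31/969.
Combined Bayes factor of the evidence already in hand = 12 × 12 × 10 = 1440.
Odds after that evidence = (31/969) × 1440 = 14880/323.
Target odds = 0.999/0.001 = 999.
Need 3ⁿ ≥ 999 ÷ (14880/323) = 107559/4960.
3² = 9 falls short of 107559/4960 but 3³ = 27 reaches it, so n = 3.

3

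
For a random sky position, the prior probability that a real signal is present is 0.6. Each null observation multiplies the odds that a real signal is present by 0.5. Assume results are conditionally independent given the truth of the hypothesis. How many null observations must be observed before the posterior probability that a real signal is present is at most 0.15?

Prior odds: 0.6 ÷ 0.4 = 1.5.
Likelihood ratio per null observation = 0.5.
Target odds: 0.15 ÷ 0.85 = 3/17.
Need 1.5 × 0.5ⁿ ≤ 3/17, i.e. 0.5ⁿ ≤ 2/17.
0.5³ = 0.125 is still above 2/17 but 0.5⁴ = 0.0625 is at or below it, so n = 4.

4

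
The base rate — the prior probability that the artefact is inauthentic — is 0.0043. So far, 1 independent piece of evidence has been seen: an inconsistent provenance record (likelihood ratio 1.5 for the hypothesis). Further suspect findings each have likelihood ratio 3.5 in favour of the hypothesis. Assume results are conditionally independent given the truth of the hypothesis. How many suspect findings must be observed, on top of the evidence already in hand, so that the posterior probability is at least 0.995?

9

Prior odds = 0.0043/0.9957 = 43/9957.
Bayes factor of the evidence already in hand = 1.5.
Odds after that evidence = (43/9957) × 1.5 = 43/6638.
Target odds = 0.995/0.005 = 199.
Need 3.5ⁿ ≥ 199 ÷ (43/6638) = 1320962/43.
3.5⁸ = 5764801/256 falls short of 1320962/43 but 3.5⁹ = 40353607/512 reaches it, so n = 9.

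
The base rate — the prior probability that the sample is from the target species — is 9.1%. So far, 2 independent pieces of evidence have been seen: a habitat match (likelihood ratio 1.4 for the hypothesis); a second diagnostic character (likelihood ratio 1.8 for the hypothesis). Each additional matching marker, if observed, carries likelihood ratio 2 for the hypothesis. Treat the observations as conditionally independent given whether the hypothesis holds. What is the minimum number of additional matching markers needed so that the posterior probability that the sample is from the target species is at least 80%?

Prior odds = 0.091/0.909 = 91/909.
Combined Bayes factor of the evidence already in hand = 1.4 × 1.8 = 2.52.
Odds after that evidence = (91/909) × 2.52 = 637/2525.
Target odds = 0.8/0.2 = 4.
Need 2ⁿ ≥ 4 ÷ (637/2525) = 10100/637.
2³ = 8 falls short of 10100/637 but 2⁴ = 16 reaches it, so n = 4.

4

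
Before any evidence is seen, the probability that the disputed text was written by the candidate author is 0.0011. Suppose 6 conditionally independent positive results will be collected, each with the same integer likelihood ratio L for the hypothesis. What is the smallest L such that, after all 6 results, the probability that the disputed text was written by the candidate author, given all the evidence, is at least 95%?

Prior odds = 0.0011/0.9989 = 11/9989.
Target odds = 0.95/0.05 = 19.
Need L⁶ ≥ 19 ÷ (11/9989) = 189791/11.
5⁶ = 15625 < 189791/11 ≤ 46656 = 6⁶, so L = 6.

6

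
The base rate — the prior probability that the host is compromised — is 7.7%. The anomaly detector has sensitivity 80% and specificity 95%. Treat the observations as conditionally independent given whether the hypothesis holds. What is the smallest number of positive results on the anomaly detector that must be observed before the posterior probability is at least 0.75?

Prior odds: 0.077 ÷ 0.923 = 77/923.
False-positive rate = 1 − 0.95 = 0.05; likelihood ratio of a positive = 0.8/0.05 = 16.
Target posterior odds = 0.75/0.25 = 3.
Require 16ⁿ ≥ 3 ÷ (77/923) = 2769/77.
16¹ = 16 falls short of 2769/77 but 16² = 256 reaches it, so n = 2.

2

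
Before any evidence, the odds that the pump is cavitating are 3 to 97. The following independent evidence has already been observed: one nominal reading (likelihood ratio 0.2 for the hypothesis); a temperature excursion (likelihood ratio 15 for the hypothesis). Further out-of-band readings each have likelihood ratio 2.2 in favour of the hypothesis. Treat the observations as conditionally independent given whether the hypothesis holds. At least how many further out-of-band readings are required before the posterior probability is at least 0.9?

6

Prior odds = 3/97.
Combined Bayes factor of the evidence already in hand = 0.2 × 15 = 3.
Odds after that evidence = (3/97) × 3 = 9/97.
Target odds = 0.9/0.1 = 9.
Need 2.2ⁿ ≥ 9 ÷ (9/97) = 97.
2.2⁵ = 51.53632 falls short of 97 but 2.2⁶ = 1771561/15625 reaches it, so n = 6.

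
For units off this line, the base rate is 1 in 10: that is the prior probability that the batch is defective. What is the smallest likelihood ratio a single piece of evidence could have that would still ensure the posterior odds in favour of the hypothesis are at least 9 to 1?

81

Prior odds = 0.1/0.9 = 1/9.
Target odds = 9.
Required Bayes factor = 9 ÷ (1/9) = 81.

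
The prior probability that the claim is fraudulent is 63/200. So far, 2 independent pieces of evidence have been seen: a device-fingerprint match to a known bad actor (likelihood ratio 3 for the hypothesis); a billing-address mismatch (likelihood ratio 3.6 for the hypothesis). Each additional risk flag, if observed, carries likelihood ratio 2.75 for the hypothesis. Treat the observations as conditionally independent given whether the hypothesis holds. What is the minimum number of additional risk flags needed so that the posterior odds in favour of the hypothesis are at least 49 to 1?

Prior odds = 0.315/0.685 = 63/137.
Combined Bayes factor of the evidence already in hand = 3 × 3.6 = 10.8.
Odds after that evidence = (63/137) × 10.8 = 3402/685.
Target odds = 49.
Need 2.75ⁿ ≥ 49 ÷ (3402/685) = 4795/486.
2.75² = 7.5625 falls short of 4795/486 but 2.75³ = 20.796875 reaches it, so n = 3.

3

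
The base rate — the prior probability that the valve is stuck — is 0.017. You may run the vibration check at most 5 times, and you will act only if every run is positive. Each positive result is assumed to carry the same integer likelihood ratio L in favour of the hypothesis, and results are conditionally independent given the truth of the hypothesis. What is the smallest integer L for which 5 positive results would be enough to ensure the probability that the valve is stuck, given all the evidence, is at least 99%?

Prior odds = 0.017/0.983 = 17/983.
Target odds = 0.99/0.01 = 99.
Need L⁵ ≥ 99 ÷ (17/983) = 97317/17.
5⁵ = 3125 < 97317/17 ≤ 7776 = 6⁵, so L = 6.

6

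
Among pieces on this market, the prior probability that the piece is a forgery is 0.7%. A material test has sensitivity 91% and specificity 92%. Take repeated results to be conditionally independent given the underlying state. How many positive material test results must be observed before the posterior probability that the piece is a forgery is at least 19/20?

4

Prior odds = 0.007/0.993 = 7/993.
False-positive rate = 1 − 0.92 = 0.08; likelihood ratio of a positive = 0.91/0.08 = 11.375.
Target odds: 0.95 ÷ 0.05 = 19.
Require 11.375ⁿ ≥ 19 ÷ (7/993) = 18867/7.
11.375³ = 753571/512 falls short of 18867/7 but 11.375⁴ = 68574961/4096 reaches it, so n = 4.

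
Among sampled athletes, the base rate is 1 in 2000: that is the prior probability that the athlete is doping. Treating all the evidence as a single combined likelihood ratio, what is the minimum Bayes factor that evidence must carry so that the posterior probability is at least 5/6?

9995

Prior odds = 0.0005/0.9995 = 1/1999.
Target odds = (5/6)/(1/6) = 5.
Required Bayes factor = 5 ÷ (1/1999) = 9995.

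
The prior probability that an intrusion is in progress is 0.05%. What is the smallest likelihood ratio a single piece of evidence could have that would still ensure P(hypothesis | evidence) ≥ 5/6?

Prior odds = 0.0005/0.9995 = 1/1999.
Target odds = (5/6)/(1/6) = 5.
Required Bayes factor = 5 ÷ (1/1999) = 9995.

9995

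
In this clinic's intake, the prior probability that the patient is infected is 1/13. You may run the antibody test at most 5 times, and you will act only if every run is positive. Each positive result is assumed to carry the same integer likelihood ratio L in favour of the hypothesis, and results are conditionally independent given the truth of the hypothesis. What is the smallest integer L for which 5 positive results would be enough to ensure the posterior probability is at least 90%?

3

Prior odds = (1/13)/(12/13) = 1/12.
Target odds = 0.9/0.1 = 9.
Need L⁵ ≥ 9 ÷ (1/12) = 108.
2⁵ = 32 < 108 ≤ 243 = 3⁵, so L = 3.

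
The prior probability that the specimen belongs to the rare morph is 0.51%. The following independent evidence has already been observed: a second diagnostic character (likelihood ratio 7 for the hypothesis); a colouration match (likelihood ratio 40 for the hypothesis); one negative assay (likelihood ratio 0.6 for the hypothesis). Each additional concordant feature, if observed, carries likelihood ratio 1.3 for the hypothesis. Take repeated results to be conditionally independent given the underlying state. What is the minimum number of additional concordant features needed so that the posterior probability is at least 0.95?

Prior odds = 0.0051/0.9949 = 51/9949.
Combined Bayes factor of the evidence already in hand = 7 × 40 × 0.6 = 168.
Odds after that evidence = (51/9949) × 168 = 8568/9949.
Target odds = 0.95/0.05 = 19.
Need 1.3ⁿ ≥ 19 ÷ (8568/9949) = 189031/8568.
1.3¹¹ ≈17.9216 falls short of 189031/8568 but 1.3¹² ≈23.2981 reaches it, so n = 12.

12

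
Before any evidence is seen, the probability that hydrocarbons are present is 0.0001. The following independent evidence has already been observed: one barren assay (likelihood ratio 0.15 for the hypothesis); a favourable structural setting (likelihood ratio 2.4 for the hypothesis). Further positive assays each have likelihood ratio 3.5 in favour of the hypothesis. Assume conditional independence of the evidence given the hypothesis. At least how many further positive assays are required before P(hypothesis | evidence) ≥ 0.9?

10

Prior odds = 0.0001/0.9999 = 1/9999.
Combined Bayes factor of the evidence already in hand = 0.15 × 2.4 = 0.36.
Odds after that evidence = (1/9999) × 0.36 = 1/27775.
Target odds = 0.9/0.1 = 9.
Need 3.5ⁿ ≥ 9 ÷ (1/27775) = 249975.
3.5⁹ = 40353607/512 falls short of 249975 but 3.5¹⁰ = 282475249/1024 reaches it, so n = 10.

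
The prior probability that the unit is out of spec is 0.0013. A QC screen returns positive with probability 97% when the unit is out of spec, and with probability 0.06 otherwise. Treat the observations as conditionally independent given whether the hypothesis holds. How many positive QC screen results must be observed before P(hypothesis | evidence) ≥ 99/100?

5

Prior odds: 0.0013 ÷ 0.9987 = 13/9987.
Likelihood ratio of a positive result = 0.97/0.06 = 97/6.
Target posterior odds = 0.99/0.01 = 99.
Need (13/9987) × (97/6)ⁿ ≥ 99, i.e. (97/6)ⁿ ≥ 988713/13.
(97/6)⁴ = 88529281/1296 falls short of 988713/13 but (97/6)⁵ ≈1.10434e+06 reaches it, so n = 5.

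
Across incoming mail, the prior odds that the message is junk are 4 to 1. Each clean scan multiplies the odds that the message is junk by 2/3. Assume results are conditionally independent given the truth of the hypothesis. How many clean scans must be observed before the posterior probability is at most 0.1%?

Prior odds = 4.
Likelihood ratio per clean scan = 2/3.
Target odds: 0.001 ÷ 0.999 = 1/999.
Require (2/3)ⁿ ≤ 1/999 ÷ 4 = 1/3996.
(2/3)²⁰ ≈0.000300729 is still above 1/3996 but (2/3)²¹ ≈0.000200486 is at or below it, so n = 21.

21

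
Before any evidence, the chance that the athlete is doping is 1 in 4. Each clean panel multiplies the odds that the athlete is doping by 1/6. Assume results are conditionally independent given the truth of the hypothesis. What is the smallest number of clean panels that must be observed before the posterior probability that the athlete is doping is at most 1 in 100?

2

Prior odds = 0.25/0.75 = 1/3.
Likelihood ratio per clean panel = 1/6.
Target odds: 0.01 ÷ 0.99 = 1/99.
Need (1/3) × (1/6)ⁿ ≤ 1/99, i.e. (1/6)ⁿ ≤ 1/33.
(1/6)¹ = 1/6 is still above 1/33 but (1/6)² = 1/36 is at or below it, so n = 2.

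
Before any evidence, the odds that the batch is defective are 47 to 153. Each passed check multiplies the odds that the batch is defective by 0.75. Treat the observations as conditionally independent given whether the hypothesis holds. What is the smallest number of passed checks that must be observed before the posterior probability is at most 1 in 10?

4

Prior odds = 47/153.
Likelihood ratio per passed check = 0.75.
Target posterior odds = 0.1/0.9 = 1/9.
Need (47/153) × 0.75ⁿ ≤ 1/9, i.e. 0.75ⁿ ≤ 17/47.
0.75³ = 0.421875 is still above 17/47 but 0.75⁴ = 0.31640625 is at or below it, so n = 4.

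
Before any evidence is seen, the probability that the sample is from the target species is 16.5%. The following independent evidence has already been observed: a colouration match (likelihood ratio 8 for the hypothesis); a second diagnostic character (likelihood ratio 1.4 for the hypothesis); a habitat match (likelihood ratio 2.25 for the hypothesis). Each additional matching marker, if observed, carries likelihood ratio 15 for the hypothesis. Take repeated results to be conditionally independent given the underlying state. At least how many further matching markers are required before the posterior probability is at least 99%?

2

Prior odds = 0.165/0.835 = 33/167.
Combined Bayes factor of the evidence already in hand = 8 × 1.4 × 2.25 = 25.2.
Odds after that evidence = (33/167) × 25.2 = 4158/835.
Target odds = 0.99/0.01 = 99.
Need 15ⁿ ≥ 99 ÷ (4158/835) = 835/42.
15¹ = 15 falls short of 835/42 but 15² = 225 reaches it, so n = 2.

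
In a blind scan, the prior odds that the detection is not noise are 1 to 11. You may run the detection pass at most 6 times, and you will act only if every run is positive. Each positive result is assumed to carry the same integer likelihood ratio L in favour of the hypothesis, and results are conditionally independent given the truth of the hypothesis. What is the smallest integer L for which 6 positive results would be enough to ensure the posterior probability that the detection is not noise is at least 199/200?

4

Prior odds = 1/11.
Target odds = 0.995/0.005 = 199.
Need L⁶ ≥ 199 ÷ (1/11) = 2189.
3⁶ = 729 < 2189 ≤ 4096 = 4⁶, so L = 4.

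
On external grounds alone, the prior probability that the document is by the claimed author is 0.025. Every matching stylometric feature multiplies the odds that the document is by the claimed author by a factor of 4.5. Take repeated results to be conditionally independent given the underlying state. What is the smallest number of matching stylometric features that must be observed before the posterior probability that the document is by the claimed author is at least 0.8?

4

Prior odds = 0.025/0.975 = 1/39.
Likelihood ratio per matching stylometric feature = 4.5.
Target posterior odds = 0.8/0.2 = 4.
Need (1/39) × 4.5ⁿ ≥ 4, i.e. 4.5ⁿ ≥ 156.
4.5³ = 91.125 falls short of 156 but 4.5⁴ = 410.0625 reaches it, so n = 4.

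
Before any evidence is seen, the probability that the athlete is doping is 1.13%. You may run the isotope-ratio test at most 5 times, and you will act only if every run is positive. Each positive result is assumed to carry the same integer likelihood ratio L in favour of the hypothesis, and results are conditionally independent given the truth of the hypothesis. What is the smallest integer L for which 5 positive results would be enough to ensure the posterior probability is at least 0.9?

Prior odds = 0.0113/0.9887 = 113/9887.
Target odds = 0.9/0.1 = 9.
Need L⁵ ≥ 9 ÷ (113/9887) = 88983/113.
3⁵ = 243 < 88983/113 ≤ 1024 = 4⁵, so L = 4.

4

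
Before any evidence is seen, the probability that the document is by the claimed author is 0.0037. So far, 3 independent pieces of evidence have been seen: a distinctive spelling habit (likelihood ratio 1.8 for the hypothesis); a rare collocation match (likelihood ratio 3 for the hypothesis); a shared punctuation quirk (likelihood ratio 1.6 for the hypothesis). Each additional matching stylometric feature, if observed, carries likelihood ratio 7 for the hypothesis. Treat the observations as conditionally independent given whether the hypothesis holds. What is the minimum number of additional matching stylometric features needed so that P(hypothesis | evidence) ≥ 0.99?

5

Prior odds = 0.0037/0.9963 = 37/9963.
Combined Bayes factor of the evidence already in hand = 1.8 × 3 × 1.6 = 8.64.
Odds after that evidence = (37/9963) × 8.64 = 296/9225.
Target odds = 0.99/0.01 = 99.
Need 7ⁿ ≥ 99 ÷ (296/9225) = 913275/296.
7⁴ = 2401 falls short of 913275/296 but 7⁵ = 16807 reaches it, so n = 5.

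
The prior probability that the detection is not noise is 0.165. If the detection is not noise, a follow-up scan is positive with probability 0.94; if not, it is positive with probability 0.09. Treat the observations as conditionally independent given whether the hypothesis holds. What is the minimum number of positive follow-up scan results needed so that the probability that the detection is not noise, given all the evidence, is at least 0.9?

Prior odds = 0.165/0.835 = 33/167.
Likelihood ratio of a positive = 0.94/0.09 = 94/9.
Target posterior odds = 0.9/0.1 = 9.
Require (94/9)ⁿ ≥ 9 ÷ (33/167) = 501/11.
(94/9)¹ = 94/9 falls short of 501/11 but (94/9)² = 8836/81 reaches it, so n = 2.

2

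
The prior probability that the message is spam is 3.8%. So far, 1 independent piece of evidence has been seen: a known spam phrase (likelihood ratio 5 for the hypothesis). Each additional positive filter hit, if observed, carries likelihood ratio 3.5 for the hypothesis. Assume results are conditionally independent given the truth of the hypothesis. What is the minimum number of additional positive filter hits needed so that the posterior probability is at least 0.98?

Prior odds = 0.038/0.962 = 19/481.
Bayes factor of the evidence already in hand = 5.
Odds after that evidence = (19/481) × 5 = 95/481.
Target odds = 0.98/0.02 = 49.
Need 3.5ⁿ ≥ 49 ÷ (95/481) = 23569/95.
3.5⁴ = 150.0625 falls short of 23569/95 but 3.5⁵ = 525.21875 reaches it, so n = 5.

5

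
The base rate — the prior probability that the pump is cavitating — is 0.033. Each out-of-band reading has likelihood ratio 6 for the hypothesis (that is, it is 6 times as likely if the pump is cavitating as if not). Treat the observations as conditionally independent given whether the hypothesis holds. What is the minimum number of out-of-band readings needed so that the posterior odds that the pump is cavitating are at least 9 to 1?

Prior odds: 0.033 ÷ 0.967 = 33/967.
Likelihood ratio per out-of-band reading = 6.
Target odds = 9.
Need (33/967) × 6ⁿ ≥ 9, i.e. 6ⁿ ≥ 2901/11.
6³ = 216 falls short of 2901/11 but 6⁴ = 1296 reaches it, so n = 4.

4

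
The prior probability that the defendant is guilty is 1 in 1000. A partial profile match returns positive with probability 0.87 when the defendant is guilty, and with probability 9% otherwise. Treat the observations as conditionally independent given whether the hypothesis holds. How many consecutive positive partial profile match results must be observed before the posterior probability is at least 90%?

Prior odds = 0.001/0.999 = 1/999.
Likelihood ratio of a positive result = 0.87/0.09 = 29/3.
Target odds: 0.9 ÷ 0.1 = 9.
Require (29/3)ⁿ ≥ 9 ÷ (1/999) = 8991.
(29/3)⁴ = 707281/81 falls short of 8991 but (29/3)⁵ = 20511149/243 reaches it, so n = 5.

5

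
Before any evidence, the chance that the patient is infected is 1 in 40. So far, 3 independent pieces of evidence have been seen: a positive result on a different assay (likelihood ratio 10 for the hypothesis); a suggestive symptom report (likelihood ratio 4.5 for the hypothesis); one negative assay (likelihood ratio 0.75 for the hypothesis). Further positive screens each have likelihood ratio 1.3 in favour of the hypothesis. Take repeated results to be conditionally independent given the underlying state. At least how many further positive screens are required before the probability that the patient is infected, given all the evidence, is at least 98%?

16

Prior odds = 0.025/0.975 = 1/39.
Combined Bayes factor of the evidence already in hand = 10 × 4.5 × 0.75 = 33.75.
Odds after that evidence = (1/39) × 33.75 = 45/52.
Target odds = 0.98/0.02 = 49.
Need 1.3ⁿ ≥ 49 ÷ (45/52) = 2548/45.
1.3¹⁵ ≈51.1859 falls short of 2548/45 but 1.3¹⁶ ≈66.5417 reaches it, so n = 16.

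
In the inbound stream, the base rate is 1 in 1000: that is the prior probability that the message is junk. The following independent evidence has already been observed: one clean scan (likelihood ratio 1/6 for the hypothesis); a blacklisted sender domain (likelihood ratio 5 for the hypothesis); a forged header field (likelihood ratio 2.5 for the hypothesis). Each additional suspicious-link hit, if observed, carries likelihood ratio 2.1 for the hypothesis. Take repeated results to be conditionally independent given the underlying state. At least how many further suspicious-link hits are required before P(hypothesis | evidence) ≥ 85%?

11

Prior odds = 0.001/0.999 = 1/999.
Combined Bayes factor of the evidence already in hand = (1/6) × 5 × 2.5 = 25/12.
Odds after that evidence = (1/999) × 25/12 = 25/11988.
Target odds = 0.85/0.15 = 17/3.
Need 2.1ⁿ ≥ 17/3 ÷ (25/11988) = 2717.28.
2.1¹⁰ ≈1667.99 falls short of 2717.28 but 2.1¹¹ ≈3502.78 reaches it, so n = 11.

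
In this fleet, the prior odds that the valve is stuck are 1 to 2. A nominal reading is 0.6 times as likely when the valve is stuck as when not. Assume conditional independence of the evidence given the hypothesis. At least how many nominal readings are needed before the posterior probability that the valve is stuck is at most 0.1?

3

Prior odds = 0.5.
Likelihood ratio per nominal reading = 0.6.
Target odds: 0.1 ÷ 0.9 = 1/9.
Need 0.5 × 0.6ⁿ ≤ 1/9, i.e. 0.6ⁿ ≤ 2/9.
0.6² = 0.36 is still above 2/9 but 0.6³ = 0.216 is at or below it, so n = 3.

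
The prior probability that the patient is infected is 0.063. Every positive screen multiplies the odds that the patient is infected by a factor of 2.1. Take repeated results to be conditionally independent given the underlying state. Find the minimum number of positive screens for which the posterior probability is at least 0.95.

Prior odds = 0.063/0.937 = 63/937.
Likelihood ratio per positive screen = 2.1.
Target odds: 0.95 ÷ 0.05 = 19.
Require 2.1ⁿ ≥ 19 ÷ (63/937) = 17803/63.
2.1⁷ ≈180.109 falls short of 17803/63 but 2.1⁸ ≈378.229 reaches it, so n = 8.

8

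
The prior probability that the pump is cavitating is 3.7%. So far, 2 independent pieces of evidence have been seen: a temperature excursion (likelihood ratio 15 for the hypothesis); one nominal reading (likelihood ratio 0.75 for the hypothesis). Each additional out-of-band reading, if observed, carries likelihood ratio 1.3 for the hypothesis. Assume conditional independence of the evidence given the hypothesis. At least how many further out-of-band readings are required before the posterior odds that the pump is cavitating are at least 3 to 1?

Prior odds = 0.037/0.963 = 37/963.
Combined Bayes factor of the evidence already in hand = 15 × 0.75 = 11.25.
Odds after that evidence = (37/963) × 11.25 = 185/428.
Target odds = 3.
Need 1.3ⁿ ≥ 3 ÷ (185/428) = 1284/185.
1.3⁷ = 62748517/10000000 falls short of 1284/185 but 1.3⁸ = 815730721/100000000 reaches it, so n = 8.

8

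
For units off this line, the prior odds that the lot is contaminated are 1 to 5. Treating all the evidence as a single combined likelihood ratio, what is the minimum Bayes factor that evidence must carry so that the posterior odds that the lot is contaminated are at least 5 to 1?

Prior odds = 0.2.
Target odds = 5.
Required Bayes factor = 5 ÷ 0.2 = 25.

25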